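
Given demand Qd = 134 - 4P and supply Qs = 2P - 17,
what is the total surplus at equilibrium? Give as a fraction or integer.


Find equilibrium: 134 - 4P = 2P - 17
134 + 17 = 6P
P* = 151/6 = 151/6
Q* = 2*151/6 - 17 = 100/3
Inverse demand: P = 67/2 - Q/4, so P_max = 67/2
Inverse supply: P = 17/2 + Q/2, so P_min = 17/2
CS = (1/2) * 100/3 * (67/2 - 151/6) = 1250/9
PS = (1/2) * 100/3 * (151/6 - 17/2) = 2500/9
TS = CS + PS = 1250/9 + 2500/9 = 1250/3

1250/3


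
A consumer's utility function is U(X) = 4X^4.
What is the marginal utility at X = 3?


MU = dU/dX = 4*4*X^(4-1)
MU = 16*X^3
At X = 3:
MU = 16 * 3^3
MU = 16 * 27 = 432

432


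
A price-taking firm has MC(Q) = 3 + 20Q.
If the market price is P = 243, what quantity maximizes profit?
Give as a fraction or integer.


In perfect competition, profit is maximized where P = MC.
243 = 3 + 20Q
240 = 20Q
Q* = 240/20 = 12

12


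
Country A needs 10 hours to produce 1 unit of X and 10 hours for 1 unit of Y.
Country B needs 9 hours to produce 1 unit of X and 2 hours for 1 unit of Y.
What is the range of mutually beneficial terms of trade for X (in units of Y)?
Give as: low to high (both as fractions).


Opportunity cost of X for Country A = hours_X / hours_Y = 10/10 = 1 units of Y
Opportunity cost of X for Country B = hours_X / hours_Y = 9/2 = 9/2 units of Y
Terms of trade must be between the two opportunity costs.
Range: 1 to 9/2

1 to 9/2


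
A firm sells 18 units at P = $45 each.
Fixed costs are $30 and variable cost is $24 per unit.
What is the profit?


Total Revenue = P * Q = 45 * 18 = $810
Total Cost = FC + VC*Q = 30 + 24*18 = $462
Profit = TR - TC = 810 - 462 = $348

$348


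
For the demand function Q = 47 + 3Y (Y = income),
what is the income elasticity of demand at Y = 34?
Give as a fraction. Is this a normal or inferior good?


dQ/dY = 3
At Y = 34: Q = 47 + 3*34 = 149
Ey = (dQ/dY)(Y/Q) = 3 * 34 / 149 = 102/149
Since Ey > 0, this is a normal good.

102/149 (normal good)


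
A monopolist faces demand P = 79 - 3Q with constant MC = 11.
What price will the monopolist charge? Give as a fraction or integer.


MR = 79 - 6Q
Set MR = MC: 79 - 6Q = 11
Q* = 34/3
Substitute into demand:
P* = 79 - 3*34/3 = 45

45


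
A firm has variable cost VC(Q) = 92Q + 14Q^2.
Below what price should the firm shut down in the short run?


AVC(Q) = VC(Q)/Q = 92 + 14Q
AVC is increasing in Q, so minimum AVC is at Q -> 0+.
Min AVC = 92
The firm should shut down if P < 92.

92


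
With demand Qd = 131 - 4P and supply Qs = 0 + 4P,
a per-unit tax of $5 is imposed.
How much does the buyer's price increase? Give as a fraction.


With a per-unit tax, the buyer's price increase depends on relative slopes.
Supply slope: d = 4, Demand slope: b = 4
Buyer's price increase = d * tax / (b + d)
= 4 * 5 / (4 + 4)
= 20 / 8 = 5/2

5/2


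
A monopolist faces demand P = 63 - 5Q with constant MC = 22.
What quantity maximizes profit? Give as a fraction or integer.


TR = P*Q = (63 - 5Q)Q = 63Q - 5Q^2
MR = dTR/dQ = 63 - 10Q
Set MR = MC:
63 - 10Q = 22
41 = 10Q
Q* = 41/10 = 41/10

41/10


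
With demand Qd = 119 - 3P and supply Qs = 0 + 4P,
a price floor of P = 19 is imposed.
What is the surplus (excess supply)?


At P = 19:
Qd = 119 - 3*19 = 62
Qs = 0 + 4*19 = 76
Surplus = Qs - Qd = 76 - 62 = 14

14


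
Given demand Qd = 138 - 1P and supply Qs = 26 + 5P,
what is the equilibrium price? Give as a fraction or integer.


At equilibrium, Qd = Qs.
138 - 1P = 26 + 5P
138 - 26 = 1P + 5P
112 = 6P
P* = 112/6 = 56/3

56/3


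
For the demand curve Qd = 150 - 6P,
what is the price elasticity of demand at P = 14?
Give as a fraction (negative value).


dQ/dP = -6
At P = 14: Q = 150 - 6*14 = 66
E = (dQ/dP)(P/Q) = (-6)(14/66) = -14/11

-14/11


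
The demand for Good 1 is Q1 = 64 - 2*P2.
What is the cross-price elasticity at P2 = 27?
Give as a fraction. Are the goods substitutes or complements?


dQ1/dP2 = -2
At P2 = 27: Q1 = 64 - 2*27 = 10
Exy = (dQ1/dP2)(P2/Q1) = -2 * 27 / 10 = -27/5
Since Exy < 0, the goods are complements.

-27/5 (complements)


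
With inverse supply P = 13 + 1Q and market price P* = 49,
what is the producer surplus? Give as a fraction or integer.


Minimum supply price (at Q=0): P_min = 13
Quantity supplied at P* = 49:
Q* = (49 - 13)/1 = 36
PS = (1/2) * Q* * (P* - P_min)
PS = (1/2) * 36 * (49 - 13)
PS = (1/2) * 36 * 36 = 648

648


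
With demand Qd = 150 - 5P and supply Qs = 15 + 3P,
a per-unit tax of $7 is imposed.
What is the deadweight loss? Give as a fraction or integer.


Pre-tax equilibrium quantity: Q* = 525/8
Post-tax equilibrium quantity: Q_tax = 105/2
Reduction in quantity: Q* - Q_tax = 105/8
DWL = (1/2) * tax * (Q* - Q_tax)
DWL = (1/2) * 7 * 105/8 = 735/16

735/16


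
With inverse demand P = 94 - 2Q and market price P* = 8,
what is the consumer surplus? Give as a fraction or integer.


Maximum willingness to pay (at Q=0): P_max = 94
Quantity demanded at P* = 8:
Q* = (94 - 8)/2 = 43
CS = (1/2) * Q* * (P_max - P*)
CS = (1/2) * 43 * (94 - 8)
CS = (1/2) * 43 * 86 = 1849

1849


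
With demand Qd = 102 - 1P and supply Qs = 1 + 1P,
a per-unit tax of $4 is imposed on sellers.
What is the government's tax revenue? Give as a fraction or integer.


With tax on sellers, new supply: Qs' = 1 + 1(P - 4)
= 1P - 3
New equilibrium quantity:
Q_new = 99/2
Tax revenue = tax * Q_new = 4 * 99/2 = 198

198


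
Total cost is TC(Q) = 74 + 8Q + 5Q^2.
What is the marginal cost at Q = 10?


MC = dTC/dQ = 8 + 2*5*Q
At Q = 10:
MC = 8 + 10*10
MC = 8 + 100 = 108

108


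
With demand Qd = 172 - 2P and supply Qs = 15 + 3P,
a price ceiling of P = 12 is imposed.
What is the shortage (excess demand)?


At P = 12:
Qd = 172 - 2*12 = 148
Qs = 15 + 3*12 = 51
Shortage = Qd - Qs = 148 - 51 = 97

97


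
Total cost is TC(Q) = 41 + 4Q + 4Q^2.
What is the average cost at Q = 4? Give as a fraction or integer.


TC(4) = 41 + 4*4 + 4*4^2
TC(4) = 41 + 16 + 64 = 121
AC = TC/Q = 121/4 = 121/4

121/4


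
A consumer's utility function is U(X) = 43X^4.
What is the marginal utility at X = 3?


MU = dU/dX = 43*4*X^(4-1)
MU = 172*X^3
At X = 3:
MU = 172 * 3^3
MU = 172 * 27 = 4644

4644


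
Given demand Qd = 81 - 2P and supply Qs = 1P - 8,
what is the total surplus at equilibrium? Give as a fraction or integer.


Find equilibrium: 81 - 2P = 1P - 8
81 + 8 = 3P
P* = 89/3 = 89/3
Q* = 1*89/3 - 8 = 65/3
Inverse demand: P = 81/2 - Q/2, so P_max = 81/2
Inverse supply: P = 8 + Q/1, so P_min = 8
CS = (1/2) * 65/3 * (81/2 - 89/3) = 4225/36
PS = (1/2) * 65/3 * (89/3 - 8) = 4225/18
TS = CS + PS = 4225/36 + 4225/18 = 4225/12

4225/12


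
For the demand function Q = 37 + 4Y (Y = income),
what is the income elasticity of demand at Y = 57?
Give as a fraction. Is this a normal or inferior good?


dQ/dY = 4
At Y = 57: Q = 37 + 4*57 = 265
Ey = (dQ/dY)(Y/Q) = 4 * 57 / 265 = 228/265
Since Ey > 0, this is a normal good.

228/265 (normal good)


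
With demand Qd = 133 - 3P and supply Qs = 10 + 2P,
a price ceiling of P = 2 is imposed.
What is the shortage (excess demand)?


At P = 2:
Qd = 133 - 3*2 = 127
Qs = 10 + 2*2 = 14
Shortage = Qd - Qs = 127 - 14 = 113

113


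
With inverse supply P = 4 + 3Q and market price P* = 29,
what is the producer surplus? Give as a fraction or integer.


Minimum supply price (at Q=0): P_min = 4
Quantity supplied at P* = 29:
Q* = (29 - 4)/3 = 25/3
PS = (1/2) * Q* * (P* - P_min)
PS = (1/2) * 25/3 * (29 - 4)
PS = (1/2) * 25/3 * 25 = 625/6

625/6


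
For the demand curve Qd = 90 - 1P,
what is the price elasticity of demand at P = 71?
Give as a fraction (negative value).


dQ/dP = -1
At P = 71: Q = 90 - 1*71 = 19
E = (dQ/dP)(P/Q) = (-1)(71/19) = -71/19

-71/19


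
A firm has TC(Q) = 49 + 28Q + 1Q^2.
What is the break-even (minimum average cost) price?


AC(Q) = 49/Q + 28 + 1Q
To minimize: dAC/dQ = -49/Q^2 + 1 = 0
Q^2 = 49/1 = 49
Q* = 7
Min AC = 49/7 + 28 + 1*7
Min AC = 7 + 28 + 7 = 42

42


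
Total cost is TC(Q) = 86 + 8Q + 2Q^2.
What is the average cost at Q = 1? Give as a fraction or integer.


TC(1) = 86 + 8*1 + 2*1^2
TC(1) = 86 + 8 + 2 = 96
AC = TC/Q = 96/1 = 96

96


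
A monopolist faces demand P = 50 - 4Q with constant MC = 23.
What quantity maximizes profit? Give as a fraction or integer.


TR = P*Q = (50 - 4Q)Q = 50Q - 4Q^2
MR = dTR/dQ = 50 - 8Q
Set MR = MC:
50 - 8Q = 23
27 = 8Q
Q* = 27/8 = 27/8

27/8


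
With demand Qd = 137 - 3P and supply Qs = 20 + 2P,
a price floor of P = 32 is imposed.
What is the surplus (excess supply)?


At P = 32:
Qd = 137 - 3*32 = 41
Qs = 20 + 2*32 = 84
Surplus = Qs - Qd = 84 - 41 = 43

43


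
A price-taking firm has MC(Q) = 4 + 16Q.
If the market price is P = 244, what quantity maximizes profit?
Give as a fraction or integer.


In perfect competition, profit is maximized where P = MC.
244 = 4 + 16Q
240 = 16Q
Q* = 240/16 = 15

15


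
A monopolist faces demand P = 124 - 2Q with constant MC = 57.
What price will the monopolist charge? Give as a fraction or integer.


MR = 124 - 4Q
Set MR = MC: 124 - 4Q = 57
Q* = 67/4
Substitute into demand:
P* = 124 - 2*67/4 = 181/2

181/2


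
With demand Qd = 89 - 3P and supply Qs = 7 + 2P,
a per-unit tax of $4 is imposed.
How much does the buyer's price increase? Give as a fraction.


With a per-unit tax, the buyer's price increase depends on relative slopes.
Supply slope: d = 2, Demand slope: b = 3
Buyer's price increase = d * tax / (b + d)
= 2 * 4 / (3 + 2)
= 8 / 5 = 8/5

8/5


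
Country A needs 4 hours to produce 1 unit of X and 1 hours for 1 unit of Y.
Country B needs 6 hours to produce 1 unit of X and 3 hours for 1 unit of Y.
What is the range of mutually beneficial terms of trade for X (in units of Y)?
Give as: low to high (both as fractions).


Opportunity cost of X for Country A = hours_X / hours_Y = 4/1 = 4 units of Y
Opportunity cost of X for Country B = hours_X / hours_Y = 6/3 = 2 units of Y
Terms of trade must be between the two opportunity costs.
Range: 2 to 4

2 to 4


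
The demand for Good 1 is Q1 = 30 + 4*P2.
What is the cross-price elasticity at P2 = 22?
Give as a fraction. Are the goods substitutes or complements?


dQ1/dP2 = 4
At P2 = 22: Q1 = 30 + 4*22 = 118
Exy = (dQ1/dP2)(P2/Q1) = 4 * 22 / 118 = 44/59
Since Exy > 0, the goods are substitutes.

44/59 (substitutes)


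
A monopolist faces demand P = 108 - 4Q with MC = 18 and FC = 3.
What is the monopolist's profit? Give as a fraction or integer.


MR = MC: 108 - 8Q = 18
Q* = 45/4
P* = 108 - 4*45/4 = 63
Profit = (P* - MC)*Q* - FC
= (63 - 18)*45/4 - 3
= 45*45/4 - 3
= 2025/4 - 3 = 2013/4

2013/4


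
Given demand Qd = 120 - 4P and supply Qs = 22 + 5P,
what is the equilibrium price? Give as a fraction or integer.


At equilibrium, Qd = Qs.
120 - 4P = 22 + 5P
120 - 22 = 4P + 5P
98 = 9P
P* = 98/9 = 98/9

98/9


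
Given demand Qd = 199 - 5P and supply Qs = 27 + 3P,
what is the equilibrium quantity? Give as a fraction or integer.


First find equilibrium price:
199 - 5P = 27 + 3P
P* = 172/8 = 43/2
Then substitute into demand:
Q* = 199 - 5 * 43/2 = 183/2

183/2


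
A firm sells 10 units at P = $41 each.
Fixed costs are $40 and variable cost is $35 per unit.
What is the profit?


Total Revenue = P * Q = 41 * 10 = $410
Total Cost = FC + VC*Q = 40 + 35*10 = $390
Profit = TR - TC = 410 - 390 = $20

$20


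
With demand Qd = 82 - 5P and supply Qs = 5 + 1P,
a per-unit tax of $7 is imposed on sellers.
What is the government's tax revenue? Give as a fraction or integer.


With tax on sellers, new supply: Qs' = 5 + 1(P - 7)
= 1P - 2
New equilibrium quantity:
Q_new = 12
Tax revenue = tax * Q_new = 7 * 12 = 84

84


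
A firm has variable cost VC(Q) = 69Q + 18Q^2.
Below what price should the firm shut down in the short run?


AVC(Q) = VC(Q)/Q = 69 + 18Q
AVC is increasing in Q, so minimum AVC is at Q -> 0+.
Min AVC = 69
The firm should shut down if P < 69.

69


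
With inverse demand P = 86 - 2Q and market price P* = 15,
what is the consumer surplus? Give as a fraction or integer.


Maximum willingness to pay (at Q=0): P_max = 86
Quantity demanded at P* = 15:
Q* = (86 - 15)/2 = 71/2
CS = (1/2) * Q* * (P_max - P*)
CS = (1/2) * 71/2 * (86 - 15)
CS = (1/2) * 71/2 * 71 = 5041/4

5041/4


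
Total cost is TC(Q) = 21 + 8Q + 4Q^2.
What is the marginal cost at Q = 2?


MC = dTC/dQ = 8 + 2*4*Q
At Q = 2:
MC = 8 + 8*2
MC = 8 + 16 = 24

24


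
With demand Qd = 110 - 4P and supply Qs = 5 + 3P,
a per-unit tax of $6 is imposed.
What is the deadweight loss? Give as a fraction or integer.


Pre-tax equilibrium quantity: Q* = 50
Post-tax equilibrium quantity: Q_tax = 278/7
Reduction in quantity: Q* - Q_tax = 72/7
DWL = (1/2) * tax * (Q* - Q_tax)
DWL = (1/2) * 6 * 72/7 = 216/7

216/7


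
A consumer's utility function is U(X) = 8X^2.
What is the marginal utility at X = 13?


MU = dU/dX = 8*2*X^(2-1)
MU = 16*X^1
At X = 13:
MU = 16 * 13^1
MU = 16 * 13 = 208

208


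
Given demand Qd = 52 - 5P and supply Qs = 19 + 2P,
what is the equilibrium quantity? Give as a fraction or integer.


First find equilibrium price:
52 - 5P = 19 + 2P
P* = 33/7 = 33/7
Then substitute into demand:
Q* = 52 - 5 * 33/7 = 199/7

199/7


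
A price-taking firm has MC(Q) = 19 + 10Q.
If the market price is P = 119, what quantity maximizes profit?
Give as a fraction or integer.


In perfect competition, profit is maximized where P = MC.
119 = 19 + 10Q
100 = 10Q
Q* = 100/10 = 10

10


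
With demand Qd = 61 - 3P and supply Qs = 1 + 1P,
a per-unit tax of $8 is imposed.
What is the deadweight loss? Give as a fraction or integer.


Pre-tax equilibrium quantity: Q* = 16
Post-tax equilibrium quantity: Q_tax = 10
Reduction in quantity: Q* - Q_tax = 6
DWL = (1/2) * tax * (Q* - Q_tax)
DWL = (1/2) * 8 * 6 = 24

24


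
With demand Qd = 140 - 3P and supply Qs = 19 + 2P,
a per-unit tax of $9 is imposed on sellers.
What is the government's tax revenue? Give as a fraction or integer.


With tax on sellers, new supply: Qs' = 19 + 2(P - 9)
= 1 + 2P
New equilibrium quantity:
Q_new = 283/5
Tax revenue = tax * Q_new = 9 * 283/5 = 2547/5

2547/5


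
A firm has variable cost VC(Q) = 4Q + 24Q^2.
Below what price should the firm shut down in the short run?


AVC(Q) = VC(Q)/Q = 4 + 24Q
AVC is increasing in Q, so minimum AVC is at Q -> 0+.
Min AVC = 4
The firm should shut down if P < 4.

4


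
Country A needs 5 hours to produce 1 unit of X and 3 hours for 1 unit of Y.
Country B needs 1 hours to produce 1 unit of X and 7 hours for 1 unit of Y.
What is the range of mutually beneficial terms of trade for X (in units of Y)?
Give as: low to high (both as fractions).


Opportunity cost of X for Country A = hours_X / hours_Y = 5/3 = 5/3 units of Y
Opportunity cost of X for Country B = hours_X / hours_Y = 1/7 = 1/7 units of Y
Terms of trade must be between the two opportunity costs.
Range: 1/7 to 5/3

1/7 to 5/3


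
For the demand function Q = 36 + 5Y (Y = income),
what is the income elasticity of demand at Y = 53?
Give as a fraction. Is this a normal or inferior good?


dQ/dY = 5
At Y = 53: Q = 36 + 5*53 = 301
Ey = (dQ/dY)(Y/Q) = 5 * 53 / 301 = 265/301
Since Ey > 0, this is a normal good.

265/301 (normal good)


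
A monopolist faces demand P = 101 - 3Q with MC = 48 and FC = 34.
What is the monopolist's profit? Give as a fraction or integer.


MR = MC: 101 - 6Q = 48
Q* = 53/6
P* = 101 - 3*53/6 = 149/2
Profit = (P* - MC)*Q* - FC
= (149/2 - 48)*53/6 - 34
= 53/2*53/6 - 34
= 2809/12 - 34 = 2401/12

2401/12


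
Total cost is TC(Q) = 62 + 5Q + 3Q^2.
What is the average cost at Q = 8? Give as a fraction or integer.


TC(8) = 62 + 5*8 + 3*8^2
TC(8) = 62 + 40 + 192 = 294
AC = TC/Q = 294/8 = 147/4

147/4


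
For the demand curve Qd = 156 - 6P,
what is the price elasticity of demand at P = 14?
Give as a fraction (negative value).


dQ/dP = -6
At P = 14: Q = 156 - 6*14 = 72
E = (dQ/dP)(P/Q) = (-6)(14/72) = -7/6

-7/6


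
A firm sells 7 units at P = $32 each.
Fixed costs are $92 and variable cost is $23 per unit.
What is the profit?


Total Revenue = P * Q = 32 * 7 = $224
Total Cost = FC + VC*Q = 92 + 23*7 = $253
Profit = TR - TC = 224 - 253 = $-29

$-29


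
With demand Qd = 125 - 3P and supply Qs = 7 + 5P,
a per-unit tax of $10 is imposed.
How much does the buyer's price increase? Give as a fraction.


With a per-unit tax, the buyer's price increase depends on relative slopes.
Supply slope: d = 5, Demand slope: b = 3
Buyer's price increase = d * tax / (b + d)
= 5 * 10 / (3 + 5)
= 50 / 8 = 25/4

25/4


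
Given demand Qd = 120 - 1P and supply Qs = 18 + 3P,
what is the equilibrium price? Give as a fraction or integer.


At equilibrium, Qd = Qs.
120 - 1P = 18 + 3P
120 - 18 = 1P + 3P
102 = 4P
P* = 102/4 = 51/2

51/2


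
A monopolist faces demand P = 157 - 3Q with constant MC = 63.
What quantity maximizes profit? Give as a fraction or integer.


TR = P*Q = (157 - 3Q)Q = 157Q - 3Q^2
MR = dTR/dQ = 157 - 6Q
Set MR = MC:
157 - 6Q = 63
94 = 6Q
Q* = 94/6 = 47/3

47/3


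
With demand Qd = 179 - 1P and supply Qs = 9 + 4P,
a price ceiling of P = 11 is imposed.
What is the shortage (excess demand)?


At P = 11:
Qd = 179 - 1*11 = 168
Qs = 9 + 4*11 = 53
Shortage = Qd - Qs = 168 - 53 = 115

115


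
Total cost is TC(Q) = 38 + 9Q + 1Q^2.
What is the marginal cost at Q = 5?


MC = dTC/dQ = 9 + 2*1*Q
At Q = 5:
MC = 9 + 2*5
MC = 9 + 10 = 19

19


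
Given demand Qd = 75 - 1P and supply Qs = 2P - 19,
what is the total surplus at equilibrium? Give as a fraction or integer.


Find equilibrium: 75 - 1P = 2P - 19
75 + 19 = 3P
P* = 94/3 = 94/3
Q* = 2*94/3 - 19 = 131/3
Inverse demand: P = 75 - Q/1, so P_max = 75
Inverse supply: P = 19/2 + Q/2, so P_min = 19/2
CS = (1/2) * 131/3 * (75 - 94/3) = 17161/18
PS = (1/2) * 131/3 * (94/3 - 19/2) = 17161/36
TS = CS + PS = 17161/18 + 17161/36 = 17161/12

17161/12


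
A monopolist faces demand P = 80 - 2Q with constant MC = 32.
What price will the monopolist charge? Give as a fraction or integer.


MR = 80 - 4Q
Set MR = MC: 80 - 4Q = 32
Q* = 12
Substitute into demand:
P* = 80 - 2*12 = 56

56


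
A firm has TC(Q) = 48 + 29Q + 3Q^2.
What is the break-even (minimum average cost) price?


AC(Q) = 48/Q + 29 + 3Q
To minimize: dAC/dQ = -48/Q^2 + 3 = 0
Q^2 = 48/3 = 16
Q* = 4
Min AC = 48/4 + 29 + 3*4
Min AC = 12 + 29 + 12 = 53

53


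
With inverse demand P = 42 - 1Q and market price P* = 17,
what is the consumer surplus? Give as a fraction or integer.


Maximum willingness to pay (at Q=0): P_max = 42
Quantity demanded at P* = 17:
Q* = (42 - 17)/1 = 25
CS = (1/2) * Q* * (P_max - P*)
CS = (1/2) * 25 * (42 - 17)
CS = (1/2) * 25 * 25 = 625/2

625/2


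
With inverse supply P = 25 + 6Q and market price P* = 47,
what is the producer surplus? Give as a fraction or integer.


Minimum supply price (at Q=0): P_min = 25
Quantity supplied at P* = 47:
Q* = (47 - 25)/6 = 11/3
PS = (1/2) * Q* * (P* - P_min)
PS = (1/2) * 11/3 * (47 - 25)
PS = (1/2) * 11/3 * 22 = 121/3

121/3


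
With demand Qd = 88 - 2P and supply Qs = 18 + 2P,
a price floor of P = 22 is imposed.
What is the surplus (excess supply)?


At P = 22:
Qd = 88 - 2*22 = 44
Qs = 18 + 2*22 = 62
Surplus = Qs - Qd = 62 - 44 = 18

18


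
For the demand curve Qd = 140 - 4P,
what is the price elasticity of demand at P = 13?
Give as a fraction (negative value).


dQ/dP = -4
At P = 13: Q = 140 - 4*13 = 88
E = (dQ/dP)(P/Q) = (-4)(13/88) = -13/22

-13/22


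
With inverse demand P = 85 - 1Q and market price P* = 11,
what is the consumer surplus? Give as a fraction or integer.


Maximum willingness to pay (at Q=0): P_max = 85
Quantity demanded at P* = 11:
Q* = (85 - 11)/1 = 74
CS = (1/2) * Q* * (P_max - P*)
CS = (1/2) * 74 * (85 - 11)
CS = (1/2) * 74 * 74 = 2738

2738


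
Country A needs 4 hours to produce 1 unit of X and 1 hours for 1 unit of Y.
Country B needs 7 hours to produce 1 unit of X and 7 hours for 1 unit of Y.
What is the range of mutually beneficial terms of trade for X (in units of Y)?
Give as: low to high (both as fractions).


Opportunity cost of X for Country A = hours_X / hours_Y = 4/1 = 4 units of Y
Opportunity cost of X for Country B = hours_X / hours_Y = 7/7 = 1 units of Y
Terms of trade must be between the two opportunity costs.
Range: 1 to 4

1 to 4


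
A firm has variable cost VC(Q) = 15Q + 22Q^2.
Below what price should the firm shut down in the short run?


AVC(Q) = VC(Q)/Q = 15 + 22Q
AVC is increasing in Q, so minimum AVC is at Q -> 0+.
Min AVC = 15
The firm should shut down if P < 15.

15


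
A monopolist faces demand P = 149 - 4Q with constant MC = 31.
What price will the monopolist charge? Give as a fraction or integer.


MR = 149 - 8Q
Set MR = MC: 149 - 8Q = 31
Q* = 59/4
Substitute into demand:
P* = 149 - 4*59/4 = 90

90


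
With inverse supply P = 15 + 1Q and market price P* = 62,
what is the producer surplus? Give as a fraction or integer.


Minimum supply price (at Q=0): P_min = 15
Quantity supplied at P* = 62:
Q* = (62 - 15)/1 = 47
PS = (1/2) * Q* * (P* - P_min)
PS = (1/2) * 47 * (62 - 15)
PS = (1/2) * 47 * 47 = 2209/2

2209/2


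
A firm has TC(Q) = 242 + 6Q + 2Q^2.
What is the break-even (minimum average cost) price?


AC(Q) = 242/Q + 6 + 2Q
To minimize: dAC/dQ = -242/Q^2 + 2 = 0
Q^2 = 242/2 = 121
Q* = 11
Min AC = 242/11 + 6 + 2*11
Min AC = 22 + 6 + 22 = 50

50


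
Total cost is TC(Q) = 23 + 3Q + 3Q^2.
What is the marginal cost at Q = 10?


MC = dTC/dQ = 3 + 2*3*Q
At Q = 10:
MC = 3 + 6*10
MC = 3 + 60 = 63

63


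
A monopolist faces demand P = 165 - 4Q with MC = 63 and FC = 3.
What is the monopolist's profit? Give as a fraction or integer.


MR = MC: 165 - 8Q = 63
Q* = 51/4
P* = 165 - 4*51/4 = 114
Profit = (P* - MC)*Q* - FC
= (114 - 63)*51/4 - 3
= 51*51/4 - 3
= 2601/4 - 3 = 2589/4

2589/4


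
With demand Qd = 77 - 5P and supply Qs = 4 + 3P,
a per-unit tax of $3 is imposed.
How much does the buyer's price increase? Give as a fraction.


With a per-unit tax, the buyer's price increase depends on relative slopes.
Supply slope: d = 3, Demand slope: b = 5
Buyer's price increase = d * tax / (b + d)
= 3 * 3 / (5 + 3)
= 9 / 8 = 9/8

9/8


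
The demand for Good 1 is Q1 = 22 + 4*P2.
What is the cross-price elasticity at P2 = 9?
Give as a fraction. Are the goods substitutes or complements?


dQ1/dP2 = 4
At P2 = 9: Q1 = 22 + 4*9 = 58
Exy = (dQ1/dP2)(P2/Q1) = 4 * 9 / 58 = 18/29
Since Exy > 0, the goods are substitutes.

18/29 (substitutes)


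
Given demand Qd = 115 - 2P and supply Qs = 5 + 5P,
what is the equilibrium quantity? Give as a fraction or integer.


First find equilibrium price:
115 - 2P = 5 + 5P
P* = 110/7 = 110/7
Then substitute into demand:
Q* = 115 - 2 * 110/7 = 585/7

585/7


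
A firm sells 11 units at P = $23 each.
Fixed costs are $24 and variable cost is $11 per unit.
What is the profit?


Total Revenue = P * Q = 23 * 11 = $253
Total Cost = FC + VC*Q = 24 + 11*11 = $145
Profit = TR - TC = 253 - 145 = $108

$108


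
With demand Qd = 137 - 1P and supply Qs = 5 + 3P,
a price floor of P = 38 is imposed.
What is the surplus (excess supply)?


At P = 38:
Qd = 137 - 1*38 = 99
Qs = 5 + 3*38 = 119
Surplus = Qs - Qd = 119 - 99 = 20

20


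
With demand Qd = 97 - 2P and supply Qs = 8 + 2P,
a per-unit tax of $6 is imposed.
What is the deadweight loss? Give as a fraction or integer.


Pre-tax equilibrium quantity: Q* = 105/2
Post-tax equilibrium quantity: Q_tax = 93/2
Reduction in quantity: Q* - Q_tax = 6
DWL = (1/2) * tax * (Q* - Q_tax)
DWL = (1/2) * 6 * 6 = 18

18


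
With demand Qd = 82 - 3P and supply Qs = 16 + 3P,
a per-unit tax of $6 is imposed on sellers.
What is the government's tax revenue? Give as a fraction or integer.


With tax on sellers, new supply: Qs' = 16 + 3(P - 6)
= 3P - 2
New equilibrium quantity:
Q_new = 40
Tax revenue = tax * Q_new = 6 * 40 = 240

240


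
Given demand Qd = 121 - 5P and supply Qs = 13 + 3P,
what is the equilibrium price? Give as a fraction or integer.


At equilibrium, Qd = Qs.
121 - 5P = 13 + 3P
121 - 13 = 5P + 3P
108 = 8P
P* = 108/8 = 27/2

27/2


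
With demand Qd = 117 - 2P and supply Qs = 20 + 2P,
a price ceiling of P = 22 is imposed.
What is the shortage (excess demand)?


At P = 22:
Qd = 117 - 2*22 = 73
Qs = 20 + 2*22 = 64
Shortage = Qd - Qs = 73 - 64 = 9

9


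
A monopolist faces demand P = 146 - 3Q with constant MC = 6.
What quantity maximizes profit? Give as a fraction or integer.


TR = P*Q = (146 - 3Q)Q = 146Q - 3Q^2
MR = dTR/dQ = 146 - 6Q
Set MR = MC:
146 - 6Q = 6
140 = 6Q
Q* = 140/6 = 70/3

70/3


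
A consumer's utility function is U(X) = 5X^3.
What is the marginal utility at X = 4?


MU = dU/dX = 5*3*X^(3-1)
MU = 15*X^2
At X = 4:
MU = 15 * 4^2
MU = 15 * 16 = 240

240


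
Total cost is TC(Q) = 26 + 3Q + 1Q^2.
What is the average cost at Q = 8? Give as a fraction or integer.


TC(8) = 26 + 3*8 + 1*8^2
TC(8) = 26 + 24 + 64 = 114
AC = TC/Q = 114/8 = 57/4

57/4


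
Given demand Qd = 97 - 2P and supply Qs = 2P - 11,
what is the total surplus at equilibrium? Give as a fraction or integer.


Find equilibrium: 97 - 2P = 2P - 11
97 + 11 = 4P
P* = 108/4 = 27
Q* = 2*27 - 11 = 43
Inverse demand: P = 97/2 - Q/2, so P_max = 97/2
Inverse supply: P = 11/2 + Q/2, so P_min = 11/2
CS = (1/2) * 43 * (97/2 - 27) = 1849/4
PS = (1/2) * 43 * (27 - 11/2) = 1849/4
TS = CS + PS = 1849/4 + 1849/4 = 1849/2

1849/2


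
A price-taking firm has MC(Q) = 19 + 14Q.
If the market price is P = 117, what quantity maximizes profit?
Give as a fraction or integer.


In perfect competition, profit is maximized where P = MC.
117 = 19 + 14Q
98 = 14Q
Q* = 98/14 = 7

7


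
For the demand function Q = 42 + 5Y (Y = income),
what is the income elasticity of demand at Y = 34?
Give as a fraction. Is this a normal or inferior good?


dQ/dY = 5
At Y = 34: Q = 42 + 5*34 = 212
Ey = (dQ/dY)(Y/Q) = 5 * 34 / 212 = 85/106
Since Ey > 0, this is a normal good.

85/106 (normal good)


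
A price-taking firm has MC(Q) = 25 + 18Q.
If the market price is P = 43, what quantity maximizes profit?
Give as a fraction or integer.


In perfect competition, profit is maximized where P = MC.
43 = 25 + 18Q
18 = 18Q
Q* = 18/18 = 1

1


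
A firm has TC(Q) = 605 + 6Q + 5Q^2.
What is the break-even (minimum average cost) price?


AC(Q) = 605/Q + 6 + 5Q
To minimize: dAC/dQ = -605/Q^2 + 5 = 0
Q^2 = 605/5 = 121
Q* = 11
Min AC = 605/11 + 6 + 5*11
Min AC = 55 + 6 + 55 = 116

116


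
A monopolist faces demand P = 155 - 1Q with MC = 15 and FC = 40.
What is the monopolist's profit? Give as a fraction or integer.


MR = MC: 155 - 2Q = 15
Q* = 70
P* = 155 - 1*70 = 85
Profit = (P* - MC)*Q* - FC
= (85 - 15)*70 - 40
= 70*70 - 40
= 4900 - 40 = 4860

4860


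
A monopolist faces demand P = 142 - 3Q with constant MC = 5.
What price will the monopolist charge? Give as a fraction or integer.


MR = 142 - 6Q
Set MR = MC: 142 - 6Q = 5
Q* = 137/6
Substitute into demand:
P* = 142 - 3*137/6 = 147/2

147/2


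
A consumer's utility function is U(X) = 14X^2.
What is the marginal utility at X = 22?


MU = dU/dX = 14*2*X^(2-1)
MU = 28*X^1
At X = 22:
MU = 28 * 22^1
MU = 28 * 22 = 616

616


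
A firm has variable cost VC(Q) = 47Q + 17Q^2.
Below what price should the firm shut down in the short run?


AVC(Q) = VC(Q)/Q = 47 + 17Q
AVC is increasing in Q, so minimum AVC is at Q -> 0+.
Min AVC = 47
The firm should shut down if P < 47.

47


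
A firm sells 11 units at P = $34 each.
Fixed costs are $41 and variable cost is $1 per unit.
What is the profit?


Total Revenue = P * Q = 34 * 11 = $374
Total Cost = FC + VC*Q = 41 + 1*11 = $52
Profit = TR - TC = 374 - 52 = $322

$322


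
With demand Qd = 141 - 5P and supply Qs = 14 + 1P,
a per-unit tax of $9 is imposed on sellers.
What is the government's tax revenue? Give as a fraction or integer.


With tax on sellers, new supply: Qs' = 14 + 1(P - 9)
= 5 + 1P
New equilibrium quantity:
Q_new = 83/3
Tax revenue = tax * Q_new = 9 * 83/3 = 249

249


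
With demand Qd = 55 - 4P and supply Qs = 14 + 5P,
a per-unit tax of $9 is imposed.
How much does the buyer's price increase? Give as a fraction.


With a per-unit tax, the buyer's price increase depends on relative slopes.
Supply slope: d = 5, Demand slope: b = 4
Buyer's price increase = d * tax / (b + d)
= 5 * 9 / (4 + 5)
= 45 / 9 = 5

5


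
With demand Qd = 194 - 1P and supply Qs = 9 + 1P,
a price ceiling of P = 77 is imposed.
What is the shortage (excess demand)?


At P = 77:
Qd = 194 - 1*77 = 117
Qs = 9 + 1*77 = 86
Shortage = Qd - Qs = 117 - 86 = 31

31


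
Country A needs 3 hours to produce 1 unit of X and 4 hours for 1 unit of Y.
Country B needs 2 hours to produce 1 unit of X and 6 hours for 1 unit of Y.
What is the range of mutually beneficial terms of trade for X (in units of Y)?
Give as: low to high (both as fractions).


Opportunity cost of X for Country A = hours_X / hours_Y = 3/4 = 3/4 units of Y
Opportunity cost of X for Country B = hours_X / hours_Y = 2/6 = 1/3 units of Y
Terms of trade must be between the two opportunity costs.
Range: 1/3 to 3/4

1/3 to 3/4


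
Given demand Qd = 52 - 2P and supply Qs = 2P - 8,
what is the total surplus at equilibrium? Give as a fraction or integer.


Find equilibrium: 52 - 2P = 2P - 8
52 + 8 = 4P
P* = 60/4 = 15
Q* = 2*15 - 8 = 22
Inverse demand: P = 26 - Q/2, so P_max = 26
Inverse supply: P = 4 + Q/2, so P_min = 4
CS = (1/2) * 22 * (26 - 15) = 121
PS = (1/2) * 22 * (15 - 4) = 121
TS = CS + PS = 121 + 121 = 242

242


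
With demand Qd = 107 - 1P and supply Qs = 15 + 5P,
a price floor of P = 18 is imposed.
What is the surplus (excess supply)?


At P = 18:
Qd = 107 - 1*18 = 89
Qs = 15 + 5*18 = 105
Surplus = Qs - Qd = 105 - 89 = 16

16


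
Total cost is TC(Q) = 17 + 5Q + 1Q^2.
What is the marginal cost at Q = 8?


MC = dTC/dQ = 5 + 2*1*Q
At Q = 8:
MC = 5 + 2*8
MC = 5 + 16 = 21

21


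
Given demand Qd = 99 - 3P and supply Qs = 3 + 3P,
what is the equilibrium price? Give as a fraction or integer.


At equilibrium, Qd = Qs.
99 - 3P = 3 + 3P
99 - 3 = 3P + 3P
96 = 6P
P* = 96/6 = 16

16


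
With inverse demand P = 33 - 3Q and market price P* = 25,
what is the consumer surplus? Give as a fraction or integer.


Maximum willingness to pay (at Q=0): P_max = 33
Quantity demanded at P* = 25:
Q* = (33 - 25)/3 = 8/3
CS = (1/2) * Q* * (P_max - P*)
CS = (1/2) * 8/3 * (33 - 25)
CS = (1/2) * 8/3 * 8 = 32/3

32/3


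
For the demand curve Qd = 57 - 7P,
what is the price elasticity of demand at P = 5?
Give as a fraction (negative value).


dQ/dP = -7
At P = 5: Q = 57 - 7*5 = 22
E = (dQ/dP)(P/Q) = (-7)(5/22) = -35/22

-35/22


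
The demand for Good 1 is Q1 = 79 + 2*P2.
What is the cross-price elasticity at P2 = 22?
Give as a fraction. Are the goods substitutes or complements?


dQ1/dP2 = 2
At P2 = 22: Q1 = 79 + 2*22 = 123
Exy = (dQ1/dP2)(P2/Q1) = 2 * 22 / 123 = 44/123
Since Exy > 0, the goods are substitutes.

44/123 (substitutes)


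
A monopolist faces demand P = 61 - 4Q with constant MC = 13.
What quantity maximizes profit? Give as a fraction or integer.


TR = P*Q = (61 - 4Q)Q = 61Q - 4Q^2
MR = dTR/dQ = 61 - 8Q
Set MR = MC:
61 - 8Q = 13
48 = 8Q
Q* = 48/8 = 6

6


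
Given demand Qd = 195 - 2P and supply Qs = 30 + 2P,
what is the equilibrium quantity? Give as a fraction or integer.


First find equilibrium price:
195 - 2P = 30 + 2P
P* = 165/4 = 165/4
Then substitute into demand:
Q* = 195 - 2 * 165/4 = 225/2

225/2


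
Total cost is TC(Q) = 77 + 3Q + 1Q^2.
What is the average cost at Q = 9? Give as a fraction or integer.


TC(9) = 77 + 3*9 + 1*9^2
TC(9) = 77 + 27 + 81 = 185
AC = TC/Q = 185/9 = 185/9

185/9


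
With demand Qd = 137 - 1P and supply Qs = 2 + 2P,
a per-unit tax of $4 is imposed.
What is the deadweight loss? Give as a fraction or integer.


Pre-tax equilibrium quantity: Q* = 92
Post-tax equilibrium quantity: Q_tax = 268/3
Reduction in quantity: Q* - Q_tax = 8/3
DWL = (1/2) * tax * (Q* - Q_tax)
DWL = (1/2) * 4 * 8/3 = 16/3

16/3


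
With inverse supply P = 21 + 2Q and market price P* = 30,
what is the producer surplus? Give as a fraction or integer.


Minimum supply price (at Q=0): P_min = 21
Quantity supplied at P* = 30:
Q* = (30 - 21)/2 = 9/2
PS = (1/2) * Q* * (P* - P_min)
PS = (1/2) * 9/2 * (30 - 21)
PS = (1/2) * 9/2 * 9 = 81/4

81/4


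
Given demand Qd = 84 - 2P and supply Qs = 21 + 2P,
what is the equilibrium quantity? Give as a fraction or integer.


First find equilibrium price:
84 - 2P = 21 + 2P
P* = 63/4 = 63/4
Then substitute into demand:
Q* = 84 - 2 * 63/4 = 105/2

105/2


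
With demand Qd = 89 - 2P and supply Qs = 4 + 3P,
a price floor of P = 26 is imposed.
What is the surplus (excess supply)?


At P = 26:
Qd = 89 - 2*26 = 37
Qs = 4 + 3*26 = 82
Surplus = Qs - Qd = 82 - 37 = 45

45


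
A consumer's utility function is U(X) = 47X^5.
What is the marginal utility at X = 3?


MU = dU/dX = 47*5*X^(5-1)
MU = 235*X^4
At X = 3:
MU = 235 * 3^4
MU = 235 * 81 = 19035

19035


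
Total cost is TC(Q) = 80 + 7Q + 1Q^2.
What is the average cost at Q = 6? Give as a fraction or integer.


TC(6) = 80 + 7*6 + 1*6^2
TC(6) = 80 + 42 + 36 = 158
AC = TC/Q = 158/6 = 79/3

79/3


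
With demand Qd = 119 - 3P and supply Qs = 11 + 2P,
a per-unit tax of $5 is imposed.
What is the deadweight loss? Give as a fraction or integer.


Pre-tax equilibrium quantity: Q* = 271/5
Post-tax equilibrium quantity: Q_tax = 241/5
Reduction in quantity: Q* - Q_tax = 6
DWL = (1/2) * tax * (Q* - Q_tax)
DWL = (1/2) * 5 * 6 = 15

15


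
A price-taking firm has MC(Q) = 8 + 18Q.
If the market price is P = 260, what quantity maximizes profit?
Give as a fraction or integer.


In perfect competition, profit is maximized where P = MC.
260 = 8 + 18Q
252 = 18Q
Q* = 252/18 = 14

14


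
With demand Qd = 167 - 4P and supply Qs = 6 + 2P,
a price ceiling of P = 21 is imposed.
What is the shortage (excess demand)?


At P = 21:
Qd = 167 - 4*21 = 83
Qs = 6 + 2*21 = 48
Shortage = Qd - Qs = 83 - 48 = 35

35


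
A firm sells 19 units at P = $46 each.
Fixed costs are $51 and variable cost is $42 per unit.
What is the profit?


Total Revenue = P * Q = 46 * 19 = $874
Total Cost = FC + VC*Q = 51 + 42*19 = $849
Profit = TR - TC = 874 - 849 = $25

$25


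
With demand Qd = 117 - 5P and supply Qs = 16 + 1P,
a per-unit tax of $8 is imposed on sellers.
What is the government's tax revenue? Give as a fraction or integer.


With tax on sellers, new supply: Qs' = 16 + 1(P - 8)
= 8 + 1P
New equilibrium quantity:
Q_new = 157/6
Tax revenue = tax * Q_new = 8 * 157/6 = 628/3

628/3


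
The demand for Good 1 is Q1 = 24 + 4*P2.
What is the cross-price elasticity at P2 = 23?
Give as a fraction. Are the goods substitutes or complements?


dQ1/dP2 = 4
At P2 = 23: Q1 = 24 + 4*23 = 116
Exy = (dQ1/dP2)(P2/Q1) = 4 * 23 / 116 = 23/29
Since Exy > 0, the goods are substitutes.

23/29 (substitutes)


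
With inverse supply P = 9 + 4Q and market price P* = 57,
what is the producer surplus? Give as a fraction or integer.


Minimum supply price (at Q=0): P_min = 9
Quantity supplied at P* = 57:
Q* = (57 - 9)/4 = 12
PS = (1/2) * Q* * (P* - P_min)
PS = (1/2) * 12 * (57 - 9)
PS = (1/2) * 12 * 48 = 288

288


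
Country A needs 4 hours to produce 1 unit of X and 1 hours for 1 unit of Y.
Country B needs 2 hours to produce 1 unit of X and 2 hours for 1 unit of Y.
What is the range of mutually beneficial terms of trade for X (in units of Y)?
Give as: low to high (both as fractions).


Opportunity cost of X for Country A = hours_X / hours_Y = 4/1 = 4 units of Y
Opportunity cost of X for Country B = hours_X / hours_Y = 2/2 = 1 units of Y
Terms of trade must be between the two opportunity costs.
Range: 1 to 4

1 to 4


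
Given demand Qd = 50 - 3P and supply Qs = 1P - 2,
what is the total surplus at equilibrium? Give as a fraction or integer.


Find equilibrium: 50 - 3P = 1P - 2
50 + 2 = 4P
P* = 52/4 = 13
Q* = 1*13 - 2 = 11
Inverse demand: P = 50/3 - Q/3, so P_max = 50/3
Inverse supply: P = 2 + Q/1, so P_min = 2
CS = (1/2) * 11 * (50/3 - 13) = 121/6
PS = (1/2) * 11 * (13 - 2) = 121/2
TS = CS + PS = 121/6 + 121/2 = 242/3

242/3


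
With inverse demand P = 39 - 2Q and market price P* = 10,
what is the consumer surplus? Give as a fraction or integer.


Maximum willingness to pay (at Q=0): P_max = 39
Quantity demanded at P* = 10:
Q* = (39 - 10)/2 = 29/2
CS = (1/2) * Q* * (P_max - P*)
CS = (1/2) * 29/2 * (39 - 10)
CS = (1/2) * 29/2 * 29 = 841/4

841/4


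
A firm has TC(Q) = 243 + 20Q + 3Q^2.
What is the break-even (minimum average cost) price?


AC(Q) = 243/Q + 20 + 3Q
To minimize: dAC/dQ = -243/Q^2 + 3 = 0
Q^2 = 243/3 = 81
Q* = 9
Min AC = 243/9 + 20 + 3*9
Min AC = 27 + 20 + 27 = 74

74


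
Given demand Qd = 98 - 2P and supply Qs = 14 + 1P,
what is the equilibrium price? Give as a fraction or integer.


At equilibrium, Qd = Qs.
98 - 2P = 14 + 1P
98 - 14 = 2P + 1P
84 = 3P
P* = 84/3 = 28

28


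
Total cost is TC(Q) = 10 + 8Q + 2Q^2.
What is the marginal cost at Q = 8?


MC = dTC/dQ = 8 + 2*2*Q
At Q = 8:
MC = 8 + 4*8
MC = 8 + 32 = 40

40


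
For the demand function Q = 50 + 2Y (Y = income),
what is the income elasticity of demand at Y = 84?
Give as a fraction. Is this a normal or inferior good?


dQ/dY = 2
At Y = 84: Q = 50 + 2*84 = 218
Ey = (dQ/dY)(Y/Q) = 2 * 84 / 218 = 84/109
Since Ey > 0, this is a normal good.

84/109 (normal good)


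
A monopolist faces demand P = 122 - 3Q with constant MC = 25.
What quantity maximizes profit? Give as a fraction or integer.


TR = P*Q = (122 - 3Q)Q = 122Q - 3Q^2
MR = dTR/dQ = 122 - 6Q
Set MR = MC:
122 - 6Q = 25
97 = 6Q
Q* = 97/6 = 97/6

97/6


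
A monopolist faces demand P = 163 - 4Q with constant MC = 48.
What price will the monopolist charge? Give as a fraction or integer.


MR = 163 - 8Q
Set MR = MC: 163 - 8Q = 48
Q* = 115/8
Substitute into demand:
P* = 163 - 4*115/8 = 211/2

211/2


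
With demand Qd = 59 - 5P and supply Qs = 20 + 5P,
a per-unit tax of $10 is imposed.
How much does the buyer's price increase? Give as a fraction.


With a per-unit tax, the buyer's price increase depends on relative slopes.
Supply slope: d = 5, Demand slope: b = 5
Buyer's price increase = d * tax / (b + d)
= 5 * 10 / (5 + 5)
= 50 / 10 = 5

5


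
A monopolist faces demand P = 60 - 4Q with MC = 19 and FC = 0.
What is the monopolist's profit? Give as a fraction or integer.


MR = MC: 60 - 8Q = 19
Q* = 41/8
P* = 60 - 4*41/8 = 79/2
Profit = (P* - MC)*Q* - FC
= (79/2 - 19)*41/8 - 0
= 41/2*41/8 - 0
= 1681/16 - 0 = 1681/16

1681/16


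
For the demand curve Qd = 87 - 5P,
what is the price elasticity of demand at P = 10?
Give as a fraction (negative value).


dQ/dP = -5
At P = 10: Q = 87 - 5*10 = 37
E = (dQ/dP)(P/Q) = (-5)(10/37) = -50/37

-50/37


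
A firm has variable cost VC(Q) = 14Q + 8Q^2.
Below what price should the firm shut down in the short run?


AVC(Q) = VC(Q)/Q = 14 + 8Q
AVC is increasing in Q, so minimum AVC is at Q -> 0+.
Min AVC = 14
The firm should shut down if P < 14.

14


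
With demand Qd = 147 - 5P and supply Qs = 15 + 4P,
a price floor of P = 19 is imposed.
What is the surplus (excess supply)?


At P = 19:
Qd = 147 - 5*19 = 52
Qs = 15 + 4*19 = 91
Surplus = Qs - Qd = 91 - 52 = 39

39


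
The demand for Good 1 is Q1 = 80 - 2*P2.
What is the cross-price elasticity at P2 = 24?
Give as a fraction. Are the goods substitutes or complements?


dQ1/dP2 = -2
At P2 = 24: Q1 = 80 - 2*24 = 32
Exy = (dQ1/dP2)(P2/Q1) = -2 * 24 / 32 = -3/2
Since Exy < 0, the goods are complements.

-3/2 (complements)


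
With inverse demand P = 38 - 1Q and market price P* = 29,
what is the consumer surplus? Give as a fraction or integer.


Maximum willingness to pay (at Q=0): P_max = 38
Quantity demanded at P* = 29:
Q* = (38 - 29)/1 = 9
CS = (1/2) * Q* * (P_max - P*)
CS = (1/2) * 9 * (38 - 29)
CS = (1/2) * 9 * 9 = 81/2

81/2
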